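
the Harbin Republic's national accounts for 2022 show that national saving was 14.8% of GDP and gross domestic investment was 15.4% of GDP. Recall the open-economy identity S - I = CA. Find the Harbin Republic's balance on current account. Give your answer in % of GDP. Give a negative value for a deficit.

S - I = CA (net lending to the rest of the world).
CA = S - I = 14.8 - 15.4 = -0.6

-0.6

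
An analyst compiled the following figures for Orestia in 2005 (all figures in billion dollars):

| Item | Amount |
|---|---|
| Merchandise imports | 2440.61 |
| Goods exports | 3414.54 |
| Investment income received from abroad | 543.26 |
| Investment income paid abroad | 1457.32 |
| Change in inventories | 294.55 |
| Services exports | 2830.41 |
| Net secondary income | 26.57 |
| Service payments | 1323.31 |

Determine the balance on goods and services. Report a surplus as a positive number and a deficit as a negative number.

Goods balance = 3414.54 - 2440.61 = 973.93
Services balance = 2830.41 - 1323.31 = 1507.10
Trade balance (goods + services) = 973.93 + 1507.10 = 2481.03

2481.03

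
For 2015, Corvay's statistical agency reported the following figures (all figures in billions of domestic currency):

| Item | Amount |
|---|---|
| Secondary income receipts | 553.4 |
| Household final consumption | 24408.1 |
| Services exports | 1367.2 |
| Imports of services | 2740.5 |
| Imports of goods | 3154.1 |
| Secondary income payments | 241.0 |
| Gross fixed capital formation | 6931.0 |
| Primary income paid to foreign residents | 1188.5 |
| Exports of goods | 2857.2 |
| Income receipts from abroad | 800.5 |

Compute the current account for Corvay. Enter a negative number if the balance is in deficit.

Goods balance = 2857.2 - 3154.1 = -296.9
Services balance = 1367.2 - 2740.5 = -1373.3
Trade balance (goods + services) = -296.9 + (-1373.3) = -1670.2
Net primary income = 800.5 - 1188.5 = -388.0
Net secondary income = 553.4 - 241.0 = 312.4
Current account = -1670.2 + (-388.0) + 312.4 = -1745.8

-1745.8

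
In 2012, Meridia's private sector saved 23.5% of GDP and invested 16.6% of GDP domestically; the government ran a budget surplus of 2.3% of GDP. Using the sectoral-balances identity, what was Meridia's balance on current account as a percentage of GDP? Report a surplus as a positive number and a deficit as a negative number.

9.2

By the sectoral-balances identity, CA = (S_private - I) + (T - G).
Private balance = 23.5 - 16.6 = 6.9
Government balance (T - G) = 2.3
CA = 6.9 + 2.3 = 9.2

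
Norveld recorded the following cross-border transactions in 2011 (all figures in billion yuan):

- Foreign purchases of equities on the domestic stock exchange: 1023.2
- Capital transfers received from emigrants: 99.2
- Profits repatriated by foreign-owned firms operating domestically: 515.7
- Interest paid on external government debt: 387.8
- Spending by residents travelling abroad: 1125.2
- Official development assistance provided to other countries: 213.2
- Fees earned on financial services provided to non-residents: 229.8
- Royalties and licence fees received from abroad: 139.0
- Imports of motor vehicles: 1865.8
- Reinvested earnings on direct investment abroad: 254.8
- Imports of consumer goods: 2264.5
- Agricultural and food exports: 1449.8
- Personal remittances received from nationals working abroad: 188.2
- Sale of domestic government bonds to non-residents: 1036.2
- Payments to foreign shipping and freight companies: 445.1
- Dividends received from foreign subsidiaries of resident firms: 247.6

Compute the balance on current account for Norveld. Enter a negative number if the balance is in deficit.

Goods: -2264.5 - 1865.8 + 1449.8 = -2680.5
Services: 139.0 - 1125.2 + 229.8 - 445.1 = -1201.5
Primary income: 247.6 - 515.7 + 254.8 - 387.8 = -401.1
Secondary income: 188.2 - 213.2 = -25.0
Current account = (-2680.5) + (-1201.5) + (-401.1) + (-25.0) = -4308.1
(Excluded from the current account — financial account: foreign purchases of equities on the domestic stock exchange 1023.2, sale of domestic government bonds to non-residents 1036.2; capital account: capital transfers received from emigrants 99.2.)

-4308.1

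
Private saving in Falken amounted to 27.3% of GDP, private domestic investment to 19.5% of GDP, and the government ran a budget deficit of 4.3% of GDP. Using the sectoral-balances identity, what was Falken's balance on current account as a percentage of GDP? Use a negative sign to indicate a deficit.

By the sectoral-balances identity, CA = (S_private - I) + (T - G).
Private balance = 27.3 - 19.5 = 7.8
Government balance (T - G) = -4.3
CA = 7.8 + (-4.3) = 3.5

3.5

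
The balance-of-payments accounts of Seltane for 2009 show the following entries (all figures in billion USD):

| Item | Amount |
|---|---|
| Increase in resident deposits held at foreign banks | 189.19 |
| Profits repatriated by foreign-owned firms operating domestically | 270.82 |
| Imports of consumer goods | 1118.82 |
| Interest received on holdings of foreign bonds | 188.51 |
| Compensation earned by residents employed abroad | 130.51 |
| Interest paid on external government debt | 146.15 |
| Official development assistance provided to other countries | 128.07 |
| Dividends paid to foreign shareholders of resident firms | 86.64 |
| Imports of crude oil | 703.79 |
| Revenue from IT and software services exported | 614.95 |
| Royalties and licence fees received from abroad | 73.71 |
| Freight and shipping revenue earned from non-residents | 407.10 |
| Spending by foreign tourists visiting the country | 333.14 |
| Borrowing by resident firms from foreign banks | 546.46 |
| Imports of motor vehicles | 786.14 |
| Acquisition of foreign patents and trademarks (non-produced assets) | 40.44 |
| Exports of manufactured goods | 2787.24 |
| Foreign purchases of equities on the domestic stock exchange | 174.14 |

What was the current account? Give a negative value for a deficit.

Goods: 2787.24 - 703.79 - 1118.82 - 786.14 = 178.49
Services: 407.10 + 333.14 + 614.95 + 73.71 = 1428.90
Primary income: -270.82 - 86.64 + 188.51 + 130.51 - 146.15 = -184.59
Secondary income: -128.07
Current account = 178.49 + 1428.90 + (-184.59) + (-128.07) = 1294.73
(Excluded from the current account — financial account: increase in resident deposits held at foreign banks 189.19, borrowing by resident firms from foreign banks 546.46, foreign purchases of equities on the domestic stock exchange 174.14; capital account: acquisition of foreign patents and trademarks (non-produced assets) 40.44.)

1294.73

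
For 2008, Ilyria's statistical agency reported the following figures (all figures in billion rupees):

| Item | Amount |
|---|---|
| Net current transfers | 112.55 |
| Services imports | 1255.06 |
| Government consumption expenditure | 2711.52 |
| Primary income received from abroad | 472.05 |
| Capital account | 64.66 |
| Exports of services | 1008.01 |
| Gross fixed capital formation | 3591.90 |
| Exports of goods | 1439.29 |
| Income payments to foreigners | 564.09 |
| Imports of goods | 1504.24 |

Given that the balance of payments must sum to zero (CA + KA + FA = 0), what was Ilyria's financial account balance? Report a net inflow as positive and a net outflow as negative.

226.83

Goods balance = 1439.29 - 1504.24 = -64.95
Services balance = 1008.01 - 1255.06 = -247.05
Trade balance (goods + services) = -64.95 + (-247.05) = -312.00
Net primary income = 472.05 - 564.09 = -92.04
Net secondary income = 112.55
Current account = -312.00 + (-92.04) + 112.55 = -291.49
Financial account = -(-291.49 + 64.66) = 226.83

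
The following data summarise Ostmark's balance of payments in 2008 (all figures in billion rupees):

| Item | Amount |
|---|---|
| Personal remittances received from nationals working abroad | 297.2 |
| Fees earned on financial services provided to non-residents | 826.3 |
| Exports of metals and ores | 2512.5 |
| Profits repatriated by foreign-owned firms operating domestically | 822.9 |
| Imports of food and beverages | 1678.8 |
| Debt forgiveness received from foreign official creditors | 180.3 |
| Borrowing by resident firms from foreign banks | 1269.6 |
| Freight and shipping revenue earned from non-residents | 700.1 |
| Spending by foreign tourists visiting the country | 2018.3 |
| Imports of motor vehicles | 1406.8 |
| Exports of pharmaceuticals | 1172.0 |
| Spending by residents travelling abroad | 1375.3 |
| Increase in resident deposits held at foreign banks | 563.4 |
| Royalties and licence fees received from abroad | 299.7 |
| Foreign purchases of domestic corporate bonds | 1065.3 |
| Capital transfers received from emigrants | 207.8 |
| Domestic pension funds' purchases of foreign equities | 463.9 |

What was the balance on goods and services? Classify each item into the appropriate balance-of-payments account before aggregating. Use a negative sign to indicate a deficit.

3068.0

Goods: -1678.8 - 1406.8 + 1172.0 + 2512.5 = 598.9
Services: 826.3 + 700.1 + 2018.3 - 1375.3 + 299.7 = 2469.1
Trade balance = 598.9 + 2469.1 = 3068.0
(Excluded from the trade balance — secondary income: personal remittances received from nationals working abroad 297.2; primary income: profits repatriated by foreign-owned firms operating domestically 822.9; capital account: debt forgiveness received from foreign official creditors 180.3, capital transfers received from emigrants 207.8; financial account: borrowing by resident firms from foreign banks 1269.6, increase in resident deposits held at foreign banks 563.4, foreign purchases of domestic corporate bonds 1065.3, domestic pension funds' purchases of foreign equities 463.9.)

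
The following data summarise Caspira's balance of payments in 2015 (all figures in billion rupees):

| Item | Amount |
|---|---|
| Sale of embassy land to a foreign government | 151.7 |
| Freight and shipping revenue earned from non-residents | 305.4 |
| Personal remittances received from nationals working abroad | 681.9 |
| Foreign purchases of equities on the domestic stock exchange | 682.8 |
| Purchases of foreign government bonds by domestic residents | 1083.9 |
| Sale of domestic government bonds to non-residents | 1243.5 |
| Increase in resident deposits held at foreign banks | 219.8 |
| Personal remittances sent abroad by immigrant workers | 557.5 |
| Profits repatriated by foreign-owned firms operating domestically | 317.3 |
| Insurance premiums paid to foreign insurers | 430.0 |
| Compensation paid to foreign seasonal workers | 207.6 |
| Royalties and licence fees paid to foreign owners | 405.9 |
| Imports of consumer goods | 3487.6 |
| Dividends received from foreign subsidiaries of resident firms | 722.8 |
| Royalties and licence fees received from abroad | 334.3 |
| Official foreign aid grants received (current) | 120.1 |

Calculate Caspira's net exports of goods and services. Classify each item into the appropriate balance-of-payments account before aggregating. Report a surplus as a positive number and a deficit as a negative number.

-3683.8

Goods: -3487.6
Services: 334.3 + 305.4 - 405.9 - 430.0 = -196.2
Trade balance = -3487.6 + (-196.2) = -3683.8
(Excluded from the trade balance — capital account: sale of embassy land to a foreign government 151.7; secondary income: personal remittances received from nationals working abroad 681.9, personal remittances sent abroad by immigrant workers 557.5, official foreign aid grants received (current) 120.1; financial account: foreign purchases of equities on the domestic stock exchange 682.8, purchases of foreign government bonds by domestic residents 1083.9, sale of domestic government bonds to non-residents 1243.5, increase in resident deposits held at foreign banks 219.8; primary income: profits repatriated by foreign-owned firms operating domestically 317.3, compensation paid to foreign seasonal workers 207.6, dividends received from foreign subsidiaries of resident firms 722.8.)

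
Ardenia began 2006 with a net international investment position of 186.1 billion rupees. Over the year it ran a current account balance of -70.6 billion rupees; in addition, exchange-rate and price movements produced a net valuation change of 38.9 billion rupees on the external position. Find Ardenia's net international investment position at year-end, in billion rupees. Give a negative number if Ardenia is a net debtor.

Change in NIIP = current account + net valuation change = -70.6 + 38.9 = -31.7
End-of-year NIIP = 186.1 + (-31.7) = 154.4

154.4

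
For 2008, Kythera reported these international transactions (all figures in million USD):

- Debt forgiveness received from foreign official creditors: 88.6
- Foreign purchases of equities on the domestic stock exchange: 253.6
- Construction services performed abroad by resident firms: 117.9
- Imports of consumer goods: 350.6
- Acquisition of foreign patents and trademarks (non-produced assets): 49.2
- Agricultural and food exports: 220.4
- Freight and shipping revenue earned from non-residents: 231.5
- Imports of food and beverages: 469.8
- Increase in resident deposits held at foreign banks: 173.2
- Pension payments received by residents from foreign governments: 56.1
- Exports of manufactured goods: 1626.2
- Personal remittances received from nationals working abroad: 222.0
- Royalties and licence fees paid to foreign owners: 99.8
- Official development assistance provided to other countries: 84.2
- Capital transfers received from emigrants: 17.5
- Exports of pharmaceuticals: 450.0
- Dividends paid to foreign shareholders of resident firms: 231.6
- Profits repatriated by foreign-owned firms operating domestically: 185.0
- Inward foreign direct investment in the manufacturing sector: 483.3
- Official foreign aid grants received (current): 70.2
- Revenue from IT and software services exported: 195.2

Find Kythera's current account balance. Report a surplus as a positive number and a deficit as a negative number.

Goods: 220.4 + 450.0 - 350.6 - 469.8 + 1626.2 = 1476.2
Services: 195.2 + 117.9 - 99.8 + 231.5 = 444.8
Primary income: -185.0 - 231.6 = -416.6
Secondary income: 222.0 + 56.1 + 70.2 - 84.2 = 264.1
Current account = 1476.2 + 444.8 + (-416.6) + 264.1 = 1768.5
(Excluded from the current account — capital account: debt forgiveness received from foreign official creditors 88.6, acquisition of foreign patents and trademarks (non-produced assets) 49.2, capital transfers received from emigrants 17.5; financial account: foreign purchases of equities on the domestic stock exchange 253.6, increase in resident deposits held at foreign banks 173.2, inward foreign direct investment in the manufacturing sector 483.3.)

1768.5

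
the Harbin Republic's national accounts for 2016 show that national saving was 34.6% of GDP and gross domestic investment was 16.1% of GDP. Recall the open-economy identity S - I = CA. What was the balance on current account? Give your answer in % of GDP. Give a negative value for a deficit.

18.5

S - I = CA (net lending to the rest of the world).
CA = S - I = 34.6 - 16.1 = 18.5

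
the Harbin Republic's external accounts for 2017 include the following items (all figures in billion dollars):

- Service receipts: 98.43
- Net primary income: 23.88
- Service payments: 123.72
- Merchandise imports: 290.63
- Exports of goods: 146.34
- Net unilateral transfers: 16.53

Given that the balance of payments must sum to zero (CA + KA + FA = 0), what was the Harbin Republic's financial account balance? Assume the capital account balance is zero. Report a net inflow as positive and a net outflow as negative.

129.17

Goods balance = 146.34 - 290.63 = -144.29
Services balance = 98.43 - 123.72 = -25.29
Trade balance (goods + services) = -144.29 + (-25.29) = -169.58
Net primary income = 23.88
Net secondary income = 16.53
Current account = -169.58 + 23.88 + 16.53 = -129.17
Financial account = -(-129.17) = 129.17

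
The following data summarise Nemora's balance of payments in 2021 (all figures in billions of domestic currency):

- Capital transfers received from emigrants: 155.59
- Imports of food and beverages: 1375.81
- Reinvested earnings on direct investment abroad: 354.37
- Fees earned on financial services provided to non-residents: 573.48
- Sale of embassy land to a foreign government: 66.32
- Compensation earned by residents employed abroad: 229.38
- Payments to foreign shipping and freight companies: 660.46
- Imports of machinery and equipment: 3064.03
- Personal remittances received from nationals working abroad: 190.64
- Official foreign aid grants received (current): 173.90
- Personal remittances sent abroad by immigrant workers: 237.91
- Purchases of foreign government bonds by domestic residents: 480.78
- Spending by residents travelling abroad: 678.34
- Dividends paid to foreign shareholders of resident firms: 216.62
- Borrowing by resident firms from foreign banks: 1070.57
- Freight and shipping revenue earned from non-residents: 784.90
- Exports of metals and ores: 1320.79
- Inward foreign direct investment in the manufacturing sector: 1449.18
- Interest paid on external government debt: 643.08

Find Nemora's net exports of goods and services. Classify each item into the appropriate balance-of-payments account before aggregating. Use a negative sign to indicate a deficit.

-3099.47

Goods: -1375.81 + 1320.79 - 3064.03 = -3119.05
Services: 573.48 - 660.46 - 678.34 + 784.90 = 19.58
Trade balance = -3119.05 + 19.58 = -3099.47
(Excluded from the trade balance — capital account: capital transfers received from emigrants 155.59, sale of embassy land to a foreign government 66.32; primary income: reinvested earnings on direct investment abroad 354.37, compensation earned by residents employed abroad 229.38, dividends paid to foreign shareholders of resident firms 216.62, interest paid on external government debt 643.08; secondary income: personal remittances received from nationals working abroad 190.64, official foreign aid grants received (current) 173.90, personal remittances sent abroad by immigrant workers 237.91; financial account: purchases of foreign government bonds by domestic residents 480.78, borrowing by resident firms from foreign banks 1070.57, inward foreign direct investment in the manufacturing sector 1449.18.)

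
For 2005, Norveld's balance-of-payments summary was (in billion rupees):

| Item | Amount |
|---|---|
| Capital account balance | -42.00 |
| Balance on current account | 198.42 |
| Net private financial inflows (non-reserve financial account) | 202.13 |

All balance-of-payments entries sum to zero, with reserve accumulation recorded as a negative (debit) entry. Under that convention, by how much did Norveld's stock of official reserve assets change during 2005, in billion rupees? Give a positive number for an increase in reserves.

Official reserve transactions balance = -(198.42 + (-42.00) + 202.13) = -358.55
An accumulation of reserves is recorded as a debit (negative entry), so the change in the stock of reserves is the negative of that balance.
Change in official reserves = -(-358.55) = 358.55

358.55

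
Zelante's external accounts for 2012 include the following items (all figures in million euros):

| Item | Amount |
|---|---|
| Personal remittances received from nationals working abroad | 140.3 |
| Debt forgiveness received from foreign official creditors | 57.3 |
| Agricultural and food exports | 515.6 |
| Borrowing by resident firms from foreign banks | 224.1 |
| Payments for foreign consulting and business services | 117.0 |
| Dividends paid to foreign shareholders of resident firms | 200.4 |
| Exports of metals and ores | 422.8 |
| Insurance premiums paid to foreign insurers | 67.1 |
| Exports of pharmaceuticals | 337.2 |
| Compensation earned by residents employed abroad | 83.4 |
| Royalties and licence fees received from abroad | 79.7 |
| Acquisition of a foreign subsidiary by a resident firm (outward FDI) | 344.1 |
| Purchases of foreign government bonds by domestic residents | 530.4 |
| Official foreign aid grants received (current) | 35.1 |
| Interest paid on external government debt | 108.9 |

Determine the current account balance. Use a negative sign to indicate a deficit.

Goods: 422.8 + 337.2 + 515.6 = 1275.6
Services: -67.1 + 79.7 - 117.0 = -104.4
Primary income: 83.4 - 108.9 - 200.4 = -225.9
Secondary income: 140.3 + 35.1 = 175.4
Current account = 1275.6 + (-104.4) + (-225.9) + 175.4 = 1120.7
(Excluded from the current account — capital account: debt forgiveness received from foreign official creditors 57.3; financial account: borrowing by resident firms from foreign banks 224.1, acquisition of a foreign subsidiary by a resident firm (outward FDI) 344.1, purchases of foreign government bonds by domestic residents 530.4.)

1120.7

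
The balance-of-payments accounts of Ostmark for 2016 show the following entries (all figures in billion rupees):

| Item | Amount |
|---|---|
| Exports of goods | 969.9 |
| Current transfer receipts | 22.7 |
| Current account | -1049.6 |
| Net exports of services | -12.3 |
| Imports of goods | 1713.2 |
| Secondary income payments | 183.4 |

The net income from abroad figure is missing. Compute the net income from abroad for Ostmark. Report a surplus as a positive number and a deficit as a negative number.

Current account = goods balance + services balance + net primary income + net secondary income
Sum of the known components = -916.3
Net income from abroad = CA - (known components) = -1049.6 - (-916.3) = -133.3

-133.3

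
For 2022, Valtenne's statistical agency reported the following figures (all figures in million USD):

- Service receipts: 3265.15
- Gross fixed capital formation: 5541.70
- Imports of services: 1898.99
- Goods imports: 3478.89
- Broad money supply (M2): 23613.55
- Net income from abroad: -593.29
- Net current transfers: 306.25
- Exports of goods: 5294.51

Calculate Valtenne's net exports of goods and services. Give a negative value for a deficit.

Goods balance = 5294.51 - 3478.89 = 1815.62
Services balance = 3265.15 - 1898.99 = 1366.16
Trade balance (goods + services) = 1815.62 + 1366.16 = 3181.78

3181.78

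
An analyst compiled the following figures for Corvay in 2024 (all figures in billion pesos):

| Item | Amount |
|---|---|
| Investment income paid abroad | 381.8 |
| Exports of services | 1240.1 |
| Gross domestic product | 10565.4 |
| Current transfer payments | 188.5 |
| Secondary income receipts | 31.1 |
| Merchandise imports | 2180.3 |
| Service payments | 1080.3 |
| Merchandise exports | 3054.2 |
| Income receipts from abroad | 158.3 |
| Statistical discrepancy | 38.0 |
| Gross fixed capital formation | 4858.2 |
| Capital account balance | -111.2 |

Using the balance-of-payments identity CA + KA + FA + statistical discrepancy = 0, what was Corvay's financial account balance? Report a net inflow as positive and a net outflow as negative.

-579.6

Goods balance = 3054.2 - 2180.3 = 873.9
Services balance = 1240.1 - 1080.3 = 159.8
Trade balance (goods + services) = 873.9 + 159.8 = 1033.7
Net primary income = 158.3 - 381.8 = -223.5
Net secondary income = 31.1 - 188.5 = -157.4
Current account = 1033.7 + (-223.5) + (-157.4) = 652.8
Financial account = -(652.8 + (-111.2) + 38.0) = -579.6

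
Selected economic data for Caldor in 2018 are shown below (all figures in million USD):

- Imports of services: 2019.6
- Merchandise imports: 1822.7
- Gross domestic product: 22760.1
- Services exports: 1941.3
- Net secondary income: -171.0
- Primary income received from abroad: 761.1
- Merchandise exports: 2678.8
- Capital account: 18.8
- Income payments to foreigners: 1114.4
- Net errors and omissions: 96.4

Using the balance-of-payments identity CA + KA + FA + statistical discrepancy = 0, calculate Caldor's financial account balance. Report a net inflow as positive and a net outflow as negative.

-368.7

Goods balance = 2678.8 - 1822.7 = 856.1
Services balance = 1941.3 - 2019.6 = -78.3
Trade balance (goods + services) = 856.1 + (-78.3) = 777.8
Net primary income = 761.1 - 1114.4 = -353.3
Net secondary income = -171.0
Current account = 777.8 + (-353.3) + (-171.0) = 253.5
Financial account = -(253.5 + 18.8 + 96.4) = -368.7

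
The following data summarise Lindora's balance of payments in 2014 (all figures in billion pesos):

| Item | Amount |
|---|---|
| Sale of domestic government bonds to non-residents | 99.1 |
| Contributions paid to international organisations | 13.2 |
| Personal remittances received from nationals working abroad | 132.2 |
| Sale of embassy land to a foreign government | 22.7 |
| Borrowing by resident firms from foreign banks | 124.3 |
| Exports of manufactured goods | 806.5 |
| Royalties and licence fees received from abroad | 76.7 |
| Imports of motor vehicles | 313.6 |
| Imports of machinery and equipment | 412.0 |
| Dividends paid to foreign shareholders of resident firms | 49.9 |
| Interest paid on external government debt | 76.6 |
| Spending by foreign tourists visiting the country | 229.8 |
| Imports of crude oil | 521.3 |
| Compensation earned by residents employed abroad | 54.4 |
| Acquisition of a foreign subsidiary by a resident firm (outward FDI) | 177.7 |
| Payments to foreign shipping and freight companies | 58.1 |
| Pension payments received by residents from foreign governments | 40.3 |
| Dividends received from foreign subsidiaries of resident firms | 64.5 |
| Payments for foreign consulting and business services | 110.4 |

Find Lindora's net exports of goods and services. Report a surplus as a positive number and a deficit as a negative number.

Goods: -521.3 - 313.6 - 412.0 + 806.5 = -440.4
Services: 76.7 + 229.8 - 110.4 - 58.1 = 138.0
Trade balance = -440.4 + 138.0 = -302.4
(Excluded from the trade balance — financial account: sale of domestic government bonds to non-residents 99.1, borrowing by resident firms from foreign banks 124.3, acquisition of a foreign subsidiary by a resident firm (outward FDI) 177.7; secondary income: contributions paid to international organisations 13.2, personal remittances received from nationals working abroad 132.2, pension payments received by residents from foreign governments 40.3; capital account: sale of embassy land to a foreign government 22.7; primary income: dividends paid to foreign shareholders of resident firms 49.9, interest paid on external government debt 76.6, compensation earned by residents employed abroad 54.4, dividends received from foreign subsidiaries of resident firms 64.5.)

-302.4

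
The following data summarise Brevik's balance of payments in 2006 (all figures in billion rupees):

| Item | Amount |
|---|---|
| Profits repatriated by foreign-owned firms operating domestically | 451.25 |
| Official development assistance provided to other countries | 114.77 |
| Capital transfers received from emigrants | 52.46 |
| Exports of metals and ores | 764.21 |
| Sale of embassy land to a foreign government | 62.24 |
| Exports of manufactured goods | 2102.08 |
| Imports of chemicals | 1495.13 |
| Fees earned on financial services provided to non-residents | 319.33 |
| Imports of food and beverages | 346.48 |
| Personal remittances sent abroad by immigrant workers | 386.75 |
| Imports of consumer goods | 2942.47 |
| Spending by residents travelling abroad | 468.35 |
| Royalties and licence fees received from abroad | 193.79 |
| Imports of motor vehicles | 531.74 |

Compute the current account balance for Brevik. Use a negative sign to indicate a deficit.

Goods: -2942.47 + 764.21 - 346.48 + 2102.08 - 531.74 - 1495.13 = -2449.53
Services: 319.33 + 193.79 - 468.35 = 44.77
Primary income: -451.25
Secondary income: -114.77 - 386.75 = -501.52
Current account = (-2449.53) + 44.77 + (-451.25) + (-501.52) = -3357.53
(Excluded from the current account — capital account: capital transfers received from emigrants 52.46, sale of embassy land to a foreign government 62.24.)

-3357.53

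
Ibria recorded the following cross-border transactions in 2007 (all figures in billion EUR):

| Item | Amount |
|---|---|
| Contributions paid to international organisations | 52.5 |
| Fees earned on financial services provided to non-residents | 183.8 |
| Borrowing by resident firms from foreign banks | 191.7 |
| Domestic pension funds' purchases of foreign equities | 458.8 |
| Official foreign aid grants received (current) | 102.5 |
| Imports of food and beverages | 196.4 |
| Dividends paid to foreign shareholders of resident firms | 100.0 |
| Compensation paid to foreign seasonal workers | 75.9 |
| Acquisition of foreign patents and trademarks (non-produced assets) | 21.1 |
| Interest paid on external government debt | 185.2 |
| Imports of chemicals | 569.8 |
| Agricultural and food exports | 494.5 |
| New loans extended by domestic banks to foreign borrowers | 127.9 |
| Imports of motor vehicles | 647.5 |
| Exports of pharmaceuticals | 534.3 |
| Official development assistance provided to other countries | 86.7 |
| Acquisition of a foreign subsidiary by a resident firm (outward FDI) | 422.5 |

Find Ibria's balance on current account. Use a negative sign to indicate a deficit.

Goods: -569.8 - 196.4 + 534.3 + 494.5 - 647.5 = -384.9
Services: 183.8
Primary income: -185.2 - 100.0 - 75.9 = -361.1
Secondary income: -52.5 - 86.7 + 102.5 = -36.7
Current account = (-384.9) + 183.8 + (-361.1) + (-36.7) = -598.9
(Excluded from the current account — financial account: borrowing by resident firms from foreign banks 191.7, domestic pension funds' purchases of foreign equities 458.8, new loans extended by domestic banks to foreign borrowers 127.9, acquisition of a foreign subsidiary by a resident firm (outward FDI) 422.5; capital account: acquisition of foreign patents and trademarks (non-produced assets) 21.1.)

-598.9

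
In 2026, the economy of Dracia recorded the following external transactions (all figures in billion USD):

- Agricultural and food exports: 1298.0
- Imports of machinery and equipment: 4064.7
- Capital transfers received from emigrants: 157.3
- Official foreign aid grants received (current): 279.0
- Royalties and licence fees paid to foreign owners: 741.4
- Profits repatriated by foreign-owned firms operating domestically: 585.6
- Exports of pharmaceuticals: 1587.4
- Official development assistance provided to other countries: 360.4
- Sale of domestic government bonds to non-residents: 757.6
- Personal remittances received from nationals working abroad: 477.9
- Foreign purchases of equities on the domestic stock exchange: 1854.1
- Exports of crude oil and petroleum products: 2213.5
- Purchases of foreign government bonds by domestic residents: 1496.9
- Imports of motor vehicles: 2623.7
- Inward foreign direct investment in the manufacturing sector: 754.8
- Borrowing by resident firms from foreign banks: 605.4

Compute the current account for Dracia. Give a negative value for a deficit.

-2520.0

Goods: 1587.4 - 4064.7 + 2213.5 + 1298.0 - 2623.7 = -1589.5
Services: -741.4
Primary income: -585.6
Secondary income: 279.0 + 477.9 - 360.4 = 396.5
Current account = (-1589.5) + (-741.4) + (-585.6) + 396.5 = -2520.0
(Excluded from the current account — capital account: capital transfers received from emigrants 157.3; financial account: sale of domestic government bonds to non-residents 757.6, foreign purchases of equities on the domestic stock exchange 1854.1, purchases of foreign government bonds by domestic residents 1496.9, inward foreign direct investment in the manufacturing sector 754.8, borrowing by resident firms from foreign banks 605.4.)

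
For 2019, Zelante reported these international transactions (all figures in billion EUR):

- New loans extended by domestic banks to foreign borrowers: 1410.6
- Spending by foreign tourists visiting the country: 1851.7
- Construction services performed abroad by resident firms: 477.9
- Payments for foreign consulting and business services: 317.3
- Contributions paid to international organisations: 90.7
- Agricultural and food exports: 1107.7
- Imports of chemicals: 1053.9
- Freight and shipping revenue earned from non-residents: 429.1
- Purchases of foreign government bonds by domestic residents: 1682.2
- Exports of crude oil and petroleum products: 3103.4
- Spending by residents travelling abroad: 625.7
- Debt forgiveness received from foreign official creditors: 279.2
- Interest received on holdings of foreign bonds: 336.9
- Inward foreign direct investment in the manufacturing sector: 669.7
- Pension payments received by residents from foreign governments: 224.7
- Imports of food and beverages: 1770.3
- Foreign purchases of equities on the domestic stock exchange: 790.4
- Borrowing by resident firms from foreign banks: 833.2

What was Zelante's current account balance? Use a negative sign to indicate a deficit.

Goods: 1107.7 - 1053.9 + 3103.4 - 1770.3 = 1386.9
Services: 1851.7 - 317.3 + 429.1 + 477.9 - 625.7 = 1815.7
Primary income: 336.9
Secondary income: 224.7 - 90.7 = 134.0
Current account = 1386.9 + 1815.7 + 336.9 + 134.0 = 3673.5
(Excluded from the current account — financial account: new loans extended by domestic banks to foreign borrowers 1410.6, purchases of foreign government bonds by domestic residents 1682.2, inward foreign direct investment in the manufacturing sector 669.7, foreign purchases of equities on the domestic stock exchange 790.4, borrowing by resident firms from foreign banks 833.2; capital account: debt forgiveness received from foreign official creditors 279.2.)

3673.5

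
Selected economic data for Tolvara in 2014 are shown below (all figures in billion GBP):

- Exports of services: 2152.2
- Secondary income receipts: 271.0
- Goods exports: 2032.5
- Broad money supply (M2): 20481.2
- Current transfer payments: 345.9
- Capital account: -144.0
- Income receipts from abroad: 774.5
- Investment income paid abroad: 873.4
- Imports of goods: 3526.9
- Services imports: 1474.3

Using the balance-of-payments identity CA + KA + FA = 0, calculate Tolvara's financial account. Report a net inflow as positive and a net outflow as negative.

1134.3

Goods balance = 2032.5 - 3526.9 = -1494.4
Services balance = 2152.2 - 1474.3 = 677.9
Trade balance (goods + services) = -1494.4 + 677.9 = -816.5
Net primary income = 774.5 - 873.4 = -98.9
Net secondary income = 271.0 - 345.9 = -74.9
Current account = -816.5 + (-98.9) + (-74.9) = -990.3
Financial account = -(-990.3 + (-144.0)) = 1134.3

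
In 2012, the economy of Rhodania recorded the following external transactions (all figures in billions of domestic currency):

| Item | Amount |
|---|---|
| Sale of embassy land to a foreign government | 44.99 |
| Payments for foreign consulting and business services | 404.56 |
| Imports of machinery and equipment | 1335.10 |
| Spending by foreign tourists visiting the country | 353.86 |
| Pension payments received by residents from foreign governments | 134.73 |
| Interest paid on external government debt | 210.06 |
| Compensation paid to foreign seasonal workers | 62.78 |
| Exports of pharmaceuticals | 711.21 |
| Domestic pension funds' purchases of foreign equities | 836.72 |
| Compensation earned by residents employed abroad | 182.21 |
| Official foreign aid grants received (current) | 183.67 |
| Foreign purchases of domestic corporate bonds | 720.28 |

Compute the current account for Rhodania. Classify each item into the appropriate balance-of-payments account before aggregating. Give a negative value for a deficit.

-446.82

Goods: -1335.10 + 711.21 = -623.89
Services: -404.56 + 353.86 = -50.70
Primary income: 182.21 - 210.06 - 62.78 = -90.63
Secondary income: 134.73 + 183.67 = 318.40
Current account = (-623.89) + (-50.70) + (-90.63) + 318.40 = -446.82
(Excluded from the current account — capital account: sale of embassy land to a foreign government 44.99; financial account: domestic pension funds' purchases of foreign equities 836.72, foreign purchases of domestic corporate bonds 720.28.)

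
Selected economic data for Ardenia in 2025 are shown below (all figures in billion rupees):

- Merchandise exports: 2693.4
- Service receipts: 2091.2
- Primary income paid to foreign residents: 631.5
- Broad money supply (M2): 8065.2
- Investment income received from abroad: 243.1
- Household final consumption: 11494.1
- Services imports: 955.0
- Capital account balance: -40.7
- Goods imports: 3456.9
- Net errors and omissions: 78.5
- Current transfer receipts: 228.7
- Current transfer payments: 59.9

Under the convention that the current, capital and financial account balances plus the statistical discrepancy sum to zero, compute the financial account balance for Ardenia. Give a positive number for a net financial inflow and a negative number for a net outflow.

-190.9

Goods balance = 2693.4 - 3456.9 = -763.5
Services balance = 2091.2 - 955.0 = 1136.2
Trade balance (goods + services) = -763.5 + 1136.2 = 372.7
Net primary income = 243.1 - 631.5 = -388.4
Net secondary income = 228.7 - 59.9 = 168.8
Current account = 372.7 + (-388.4) + 168.8 = 153.1
Financial account = -(153.1 + (-40.7) + 78.5) = -190.9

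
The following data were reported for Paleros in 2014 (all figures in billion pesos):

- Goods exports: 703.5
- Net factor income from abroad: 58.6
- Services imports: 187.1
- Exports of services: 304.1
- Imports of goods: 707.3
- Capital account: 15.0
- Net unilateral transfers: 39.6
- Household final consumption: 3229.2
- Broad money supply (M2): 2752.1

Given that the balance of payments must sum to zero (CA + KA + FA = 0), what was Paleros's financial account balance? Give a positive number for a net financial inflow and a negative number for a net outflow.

-226.4

Goods balance = 703.5 - 707.3 = -3.8
Services balance = 304.1 - 187.1 = 117.0
Trade balance (goods + services) = -3.8 + 117.0 = 113.2
Net primary income = 58.6
Net secondary income = 39.6
Current account = 113.2 + 58.6 + 39.6 = 211.4
Financial account = -(211.4 + 15.0) = -226.4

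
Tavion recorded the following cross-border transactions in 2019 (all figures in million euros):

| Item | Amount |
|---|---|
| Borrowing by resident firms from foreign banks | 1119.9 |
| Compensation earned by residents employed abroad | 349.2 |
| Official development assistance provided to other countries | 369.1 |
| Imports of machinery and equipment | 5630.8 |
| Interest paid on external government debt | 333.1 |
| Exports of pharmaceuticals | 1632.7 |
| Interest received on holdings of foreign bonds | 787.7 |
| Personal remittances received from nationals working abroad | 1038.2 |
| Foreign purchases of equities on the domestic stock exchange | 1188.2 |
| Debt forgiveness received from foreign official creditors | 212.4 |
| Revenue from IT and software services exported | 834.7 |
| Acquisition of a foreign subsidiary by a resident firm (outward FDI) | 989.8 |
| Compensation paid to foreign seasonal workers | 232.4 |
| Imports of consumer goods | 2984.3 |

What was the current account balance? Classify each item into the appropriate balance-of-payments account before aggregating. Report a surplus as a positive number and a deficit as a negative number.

Goods: -5630.8 + 1632.7 - 2984.3 = -6982.4
Services: 834.7
Primary income: -232.4 + 349.2 - 333.1 + 787.7 = 571.4
Secondary income: 1038.2 - 369.1 = 669.1
Current account = (-6982.4) + 834.7 + 571.4 + 669.1 = -4907.2
(Excluded from the current account — financial account: borrowing by resident firms from foreign banks 1119.9, foreign purchases of equities on the domestic stock exchange 1188.2, acquisition of a foreign subsidiary by a resident firm (outward FDI) 989.8; capital account: debt forgiveness received from foreign official creditors 212.4.)

-4907.2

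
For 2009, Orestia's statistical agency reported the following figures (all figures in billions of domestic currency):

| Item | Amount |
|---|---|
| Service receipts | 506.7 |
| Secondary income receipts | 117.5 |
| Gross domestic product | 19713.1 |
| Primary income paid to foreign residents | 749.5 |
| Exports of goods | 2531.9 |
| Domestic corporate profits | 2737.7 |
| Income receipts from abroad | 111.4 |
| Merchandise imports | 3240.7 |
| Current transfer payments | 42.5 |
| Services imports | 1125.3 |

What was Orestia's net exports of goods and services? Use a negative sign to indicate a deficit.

Goods balance = 2531.9 - 3240.7 = -708.8
Services balance = 506.7 - 1125.3 = -618.6
Trade balance (goods + services) = -708.8 + (-618.6) = -1327.4

-1327.4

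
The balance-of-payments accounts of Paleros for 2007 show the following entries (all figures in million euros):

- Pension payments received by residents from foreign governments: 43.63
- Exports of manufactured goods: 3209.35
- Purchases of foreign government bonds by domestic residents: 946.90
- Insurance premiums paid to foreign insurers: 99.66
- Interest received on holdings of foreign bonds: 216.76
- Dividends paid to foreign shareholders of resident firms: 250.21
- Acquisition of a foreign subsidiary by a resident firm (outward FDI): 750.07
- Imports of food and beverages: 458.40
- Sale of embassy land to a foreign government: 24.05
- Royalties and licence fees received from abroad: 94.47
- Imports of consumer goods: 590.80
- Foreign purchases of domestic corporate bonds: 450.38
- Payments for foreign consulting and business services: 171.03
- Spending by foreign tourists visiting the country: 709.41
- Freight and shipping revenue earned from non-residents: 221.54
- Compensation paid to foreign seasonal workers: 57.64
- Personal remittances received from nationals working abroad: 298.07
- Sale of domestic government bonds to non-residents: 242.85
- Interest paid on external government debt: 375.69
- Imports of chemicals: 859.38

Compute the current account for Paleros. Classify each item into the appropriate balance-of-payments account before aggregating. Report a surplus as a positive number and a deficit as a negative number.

Goods: -590.80 - 458.40 - 859.38 + 3209.35 = 1300.77
Services: 94.47 + 221.54 + 709.41 - 99.66 - 171.03 = 754.73
Primary income: -250.21 + 216.76 - 375.69 - 57.64 = -466.78
Secondary income: 298.07 + 43.63 = 341.70
Current account = 1300.77 + 754.73 + (-466.78) + 341.70 = 1930.42
(Excluded from the current account — financial account: purchases of foreign government bonds by domestic residents 946.90, acquisition of a foreign subsidiary by a resident firm (outward FDI) 750.07, foreign purchases of domestic corporate bonds 450.38, sale of domestic government bonds to non-residents 242.85; capital account: sale of embassy land to a foreign government 24.05.)

1930.42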